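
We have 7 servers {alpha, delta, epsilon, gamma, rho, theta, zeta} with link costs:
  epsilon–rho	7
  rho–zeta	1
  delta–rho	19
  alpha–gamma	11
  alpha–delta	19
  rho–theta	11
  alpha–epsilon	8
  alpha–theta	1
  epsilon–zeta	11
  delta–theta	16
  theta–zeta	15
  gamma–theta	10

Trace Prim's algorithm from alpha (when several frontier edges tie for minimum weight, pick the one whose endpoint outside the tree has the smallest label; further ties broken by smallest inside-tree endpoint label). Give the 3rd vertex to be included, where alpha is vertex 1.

epsilon

Grow the tree from alpha using Prim:
Step 1: frontier [alpha–theta 1, alpha–epsilon 8, alpha–gamma 11, alpha–delta 19] → take alpha–theta (1); add theta.
Step 2: frontier [alpha–epsilon 8, alpha–gamma 11, alpha–delta 19, gamma–theta 10, rho–theta 11, theta–zeta 15, delta–theta 16] → take alpha–epsilon (8); add epsilon.
Step 3: frontier [alpha–gamma 11, alpha–delta 19, epsilon–rho 7, epsilon–zeta 11, gamma–theta 10, rho–theta 11, theta–zeta 15, delta–theta 16] → take epsilon–rho (7); add rho.
Step 4: frontier [alpha–gamma 11, alpha–delta 19, epsilon–zeta 11, rho–zeta 1, delta–rho 19, gamma–theta 10, theta–zeta 15, delta–theta 16] → take rho–zeta (1); add zeta.
Step 5: frontier [alpha–gamma 11, alpha–delta 19, delta–rho 19, gamma–theta 10, delta–theta 16] → take gamma–theta (10); add gamma.
Step 6: frontier [alpha–delta 19, delta–rho 19, delta–theta 16] → take delta–theta (16); add delta.
Vertex order: alpha, theta, epsilon, rho, zeta, gamma, delta. The 3rd vertex is epsilon.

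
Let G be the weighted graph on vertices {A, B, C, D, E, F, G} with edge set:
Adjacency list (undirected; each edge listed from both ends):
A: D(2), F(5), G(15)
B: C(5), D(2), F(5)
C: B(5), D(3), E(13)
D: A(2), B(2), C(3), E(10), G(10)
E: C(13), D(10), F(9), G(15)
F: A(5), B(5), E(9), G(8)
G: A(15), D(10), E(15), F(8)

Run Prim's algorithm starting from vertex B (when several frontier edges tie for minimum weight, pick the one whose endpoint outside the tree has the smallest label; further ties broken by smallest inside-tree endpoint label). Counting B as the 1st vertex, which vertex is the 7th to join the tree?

E

Grow the tree from B using Prim:
Step 1: cheapest edge leaving the tree is B–D (2); add D.
Step 2: cheapest edge leaving the tree is A–D (2); add A.
Step 3: cheapest edge leaving the tree is C–D (3); add C.
Step 4: cheapest edge leaving the tree is A–F (5); add F.
Step 5: cheapest edge leaving the tree is F–G (8); add G.
Step 6: cheapest edge leaving the tree is E–F (9); add E.
Vertex order: B, D, A, C, F, G, E. The 7th vertex is E.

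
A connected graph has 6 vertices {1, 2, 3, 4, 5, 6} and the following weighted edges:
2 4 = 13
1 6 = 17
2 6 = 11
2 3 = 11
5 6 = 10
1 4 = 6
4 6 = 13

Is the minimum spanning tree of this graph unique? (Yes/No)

Sort edges by weight, then run Kruskal:
1 4 (6): add. Components now {1,4} {2} {3} {5} {6}
5 6 (10): add. Components now {1,4} {2} {3} {5,6}
2 3 (11): add. Components now {1,4} {2,3} {5,6}
2 6 (11): add. Components now {1,4} {2,3,5,6}
2 4 (13): add. Components now {1,2,3,4,5,6}
Non-tree edge 4 6 has weight 13, equal to the heaviest edge on its tree cycle — swapping gives another MST of the same weight. Not unique.

No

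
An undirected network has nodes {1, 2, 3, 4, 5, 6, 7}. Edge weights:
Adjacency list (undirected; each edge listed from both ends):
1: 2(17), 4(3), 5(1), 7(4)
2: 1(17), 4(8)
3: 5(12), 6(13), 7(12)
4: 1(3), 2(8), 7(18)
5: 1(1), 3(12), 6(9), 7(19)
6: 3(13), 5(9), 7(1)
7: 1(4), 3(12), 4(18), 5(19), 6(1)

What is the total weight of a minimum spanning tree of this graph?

29

Prim's algorithm from 4:
Step 1: frontier [1–4 3, 2–4 8, 4–7 18] → take 1–4 (3); add 1.
Step 2: frontier [1–5 1, 1–7 4, 1–2 17, 2–4 8, 4–7 18] → take 1–5 (1); add 5.
Step 3: frontier [1–7 4, 1–2 17, 2–4 8, 4–7 18, 5–6 9, 3–5 12, 5–7 19] → take 1–7 (4); add 7.
Step 4: frontier [1–2 17, 2–4 8, 5–6 9, 3–5 12, 6–7 1, 3–7 12] → take 6–7 (1); add 6.
Step 5: frontier [1–2 17, 2–4 8, 3–5 12, 3–6 13, 3–7 12] → take 2–4 (8); add 2.
Step 6: frontier [3–5 12, 3–6 13, 3–7 12] → take 3–5 (12); add 3.
MST edges: 1–4, 1–5, 1–7, 6–7, 2–4, 3–5; total weight 3+1+4+1+8+12 = 29.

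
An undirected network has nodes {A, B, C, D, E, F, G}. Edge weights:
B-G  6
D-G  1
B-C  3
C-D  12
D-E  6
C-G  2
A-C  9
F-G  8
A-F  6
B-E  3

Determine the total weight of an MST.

23

Grow the tree from B using Prim:
Step 1: cheapest edge leaving the tree is B-C (3); add C.
Step 2: cheapest edge leaving the tree is C-G (2); add G.
Step 3: cheapest edge leaving the tree is D-G (1); add D.
Step 4: cheapest edge leaving the tree is B-E (3); add E.
Step 5: cheapest edge leaving the tree is F-G (8); add F.
Step 6: cheapest edge leaving the tree is A-F (6); add A.
MST edges: B-C, C-G, D-G, B-E, F-G, A-F; total weight 3+2+1+3+8+6 = 23.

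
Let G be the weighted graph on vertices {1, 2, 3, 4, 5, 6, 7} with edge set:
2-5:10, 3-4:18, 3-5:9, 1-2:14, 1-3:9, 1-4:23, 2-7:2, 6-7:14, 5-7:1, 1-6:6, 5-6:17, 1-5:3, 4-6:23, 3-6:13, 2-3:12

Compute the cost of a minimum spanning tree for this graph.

Sort edges by weight, then run Kruskal:
5-7 (1): add. Components now {1} {2} {3} {4} {5,7} {6}
2-7 (2): add. Components now {1} {2,5,7} {3} {4} {6}
1-5 (3): add. Components now {1,2,5,7} {3} {4} {6}
1-6 (6): add. Components now {1,2,5,6,7} {3} {4}
1-3 (9): add. Components now {1,2,3,5,6,7} {4}
3-5 (9): skip — 3 and 5 already connected.
2-5 (10): skip — 2 and 5 already connected.
2-3 (12): skip — 2 and 3 already connected.
3-6 (13): skip — 3 and 6 already connected.
1-2 (14): skip — 1 and 2 already connected.
6-7 (14): skip — 6 and 7 already connected.
5-6 (17): skip — 5 and 6 already connected.
3-4 (18): add. Components now {1,2,3,4,5,6,7}
MST edges: 5-7, 2-7, 1-5, 1-6, 1-3, 3-4; total weight 1+2+3+6+9+18 = 39.

39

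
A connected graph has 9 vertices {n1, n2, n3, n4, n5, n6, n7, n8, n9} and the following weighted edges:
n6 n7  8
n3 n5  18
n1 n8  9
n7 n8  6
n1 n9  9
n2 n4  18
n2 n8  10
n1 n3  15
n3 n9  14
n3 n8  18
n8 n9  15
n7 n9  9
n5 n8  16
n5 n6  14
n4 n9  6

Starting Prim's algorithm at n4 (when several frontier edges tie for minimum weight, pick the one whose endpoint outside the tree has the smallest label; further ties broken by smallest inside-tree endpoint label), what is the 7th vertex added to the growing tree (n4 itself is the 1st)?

n2

Prim's algorithm from n4:
Step 1: cheapest edge leaving the tree is n4 n9 (6); add n9.
Step 2: cheapest edge leaving the tree is n1 n9 (9); add n1.
Step 3: cheapest edge leaving the tree is n7 n9 (9); add n7.
Step 4: cheapest edge leaving the tree is n7 n8 (6); add n8.
Step 5: cheapest edge leaving the tree is n6 n7 (8); add n6.
Step 6: cheapest edge leaving the tree is n2 n8 (10); add n2.
Step 7: cheapest edge leaving the tree is n3 n9 (14); add n3.
Step 8: cheapest edge leaving the tree is n5 n6 (14); add n5.
Vertex order: n4, n9, n1, n7, n8, n6, n2, n3, n5. The 7th vertex is n2.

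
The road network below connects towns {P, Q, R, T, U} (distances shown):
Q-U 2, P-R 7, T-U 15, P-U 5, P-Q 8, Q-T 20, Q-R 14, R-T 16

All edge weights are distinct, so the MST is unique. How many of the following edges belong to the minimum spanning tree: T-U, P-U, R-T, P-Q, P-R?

Kruskal: consider edges lightest-first.
Q-U (2): add — endpoints in different components.
P-U (5): add — endpoints in different components.
P-R (7): add — endpoints in different components.
P-Q (8): skip — Q and P already connected.
Q-R (14): skip — Q and R already connected.
T-U (15): add — endpoints in different components.
MST edge set: {Q-U, P-U, P-R, T-U}.
Of the listed edges, {T-U, P-U, P-R} are in the MST → 3.

3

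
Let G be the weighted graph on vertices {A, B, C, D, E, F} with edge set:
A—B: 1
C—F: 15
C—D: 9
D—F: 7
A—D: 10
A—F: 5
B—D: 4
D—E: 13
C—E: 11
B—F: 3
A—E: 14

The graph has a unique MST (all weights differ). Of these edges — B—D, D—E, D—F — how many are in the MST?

Kruskal's algorithm — process edges by increasing weight (ties by edge label):
A—B (1): add — endpoints in different components.
B—F (3): add — endpoints in different components.
B—D (4): add — endpoints in different components.
A—F (5): skip — A and F already connected.
D—F (7): skip — D and F already connected.
C—D (9): add — endpoints in different components.
A—D (10): skip — A and D already connected.
C—E (11): add — endpoints in different components.
MST edge set: {A—B, B—F, B—D, C—D, C—E}.
Of the listed edges, {B—D} are in the MST → 1.

1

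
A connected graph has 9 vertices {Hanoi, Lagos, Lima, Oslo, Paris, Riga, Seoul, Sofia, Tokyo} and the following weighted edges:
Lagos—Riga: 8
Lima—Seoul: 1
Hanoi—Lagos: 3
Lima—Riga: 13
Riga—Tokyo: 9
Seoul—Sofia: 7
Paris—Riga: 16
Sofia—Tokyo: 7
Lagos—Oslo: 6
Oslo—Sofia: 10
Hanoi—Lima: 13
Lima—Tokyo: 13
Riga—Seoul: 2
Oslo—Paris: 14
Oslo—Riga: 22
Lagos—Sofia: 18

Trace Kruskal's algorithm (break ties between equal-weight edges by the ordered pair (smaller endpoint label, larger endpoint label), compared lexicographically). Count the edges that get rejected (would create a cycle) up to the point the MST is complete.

5

Kruskal's algorithm — process edges by increasing weight (ties by edge label):
Lima—Seoul (1): add — endpoints in different components.
Riga—Seoul (2): add — endpoints in different components.
Hanoi—Lagos (3): add — endpoints in different components.
Lagos—Oslo (6): add — endpoints in different components.
Seoul—Sofia (7): add — endpoints in different components.
Sofia—Tokyo (7): add — endpoints in different components.
Lagos—Riga (8): add — endpoints in different components.
Riga—Tokyo (9): skip — Riga and Tokyo already connected.
Oslo—Sofia (10): skip — Oslo and Sofia already connected.
Hanoi—Lima (13): skip — Lima and Hanoi already connected.
Lima—Riga (13): skip — Riga and Lima already connected.
Lima—Tokyo (13): skip — Lima and Tokyo already connected.
Oslo—Paris (14): add — endpoints in different components.
Edges rejected before the tree was complete: 5.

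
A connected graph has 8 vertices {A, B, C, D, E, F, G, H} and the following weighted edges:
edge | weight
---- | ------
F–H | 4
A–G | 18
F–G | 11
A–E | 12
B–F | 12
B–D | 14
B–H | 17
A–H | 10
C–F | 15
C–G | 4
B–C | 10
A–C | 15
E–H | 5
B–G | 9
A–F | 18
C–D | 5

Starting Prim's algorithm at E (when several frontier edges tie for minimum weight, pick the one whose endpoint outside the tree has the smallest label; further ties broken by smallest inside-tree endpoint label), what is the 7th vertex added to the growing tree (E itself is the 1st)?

D

Prim's algorithm from E:
Step 1: cheapest edge leaving the tree is E–H (5); add H.
Step 2: cheapest edge leaving the tree is F–H (4); add F.
Step 3: cheapest edge leaving the tree is A–H (10); add A.
Step 4: cheapest edge leaving the tree is F–G (11); add G.
Step 5: cheapest edge leaving the tree is C–G (4); add C.
Step 6: cheapest edge leaving the tree is C–D (5); add D.
Step 7: cheapest edge leaving the tree is B–G (9); add B.
Vertex order: E, H, F, A, G, C, D, B. The 7th vertex is D.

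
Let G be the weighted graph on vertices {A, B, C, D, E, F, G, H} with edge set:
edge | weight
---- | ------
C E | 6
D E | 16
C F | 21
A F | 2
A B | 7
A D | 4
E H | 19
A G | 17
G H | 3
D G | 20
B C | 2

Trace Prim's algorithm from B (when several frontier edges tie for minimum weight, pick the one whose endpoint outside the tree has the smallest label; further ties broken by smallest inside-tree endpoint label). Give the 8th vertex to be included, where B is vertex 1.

H

Prim's algorithm from B:
Step 1: cheapest edge leaving the tree is B C (2); add C.
Step 2: cheapest edge leaving the tree is C E (6); add E.
Step 3: cheapest edge leaving the tree is A B (7); add A.
Step 4: cheapest edge leaving the tree is A F (2); add F.
Step 5: cheapest edge leaving the tree is A D (4); add D.
Step 6: cheapest edge leaving the tree is A G (17); add G.
Step 7: cheapest edge leaving the tree is G H (3); add H.
Vertex order: B, C, E, A, F, D, G, H. The 8th vertex is H.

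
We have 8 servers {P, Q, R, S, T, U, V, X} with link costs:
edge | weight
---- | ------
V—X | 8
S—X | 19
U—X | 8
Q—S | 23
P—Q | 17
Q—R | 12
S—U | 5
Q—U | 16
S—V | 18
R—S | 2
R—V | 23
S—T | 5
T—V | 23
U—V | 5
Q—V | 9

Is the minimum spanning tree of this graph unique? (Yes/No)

No

Kruskal: consider edges lightest-first.
R—S (2): add — endpoints in different components.
S—T (5): add — endpoints in different components.
S—U (5): add — endpoints in different components.
U—V (5): add — endpoints in different components.
U—X (8): add — endpoints in different components.
V—X (8): skip — V and X already connected.
Q—V (9): add — endpoints in different components.
Q—R (12): skip — R and Q already connected.
Q—U (16): skip — Q and U already connected.
P—Q (17): add — endpoints in different components.
Non-tree edge V—X has weight 8, equal to the heaviest edge on its tree cycle — swapping gives another MST of the same weight. Not unique.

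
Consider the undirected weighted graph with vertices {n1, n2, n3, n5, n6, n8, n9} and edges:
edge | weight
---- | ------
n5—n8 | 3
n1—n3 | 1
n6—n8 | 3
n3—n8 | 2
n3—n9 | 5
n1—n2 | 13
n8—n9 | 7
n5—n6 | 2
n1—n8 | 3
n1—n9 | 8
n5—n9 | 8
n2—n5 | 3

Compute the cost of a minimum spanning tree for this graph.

16

Prim's algorithm from n3:
Step 1: cheapest edge leaving the tree is n1—n3 (1); add n1.
Step 2: cheapest edge leaving the tree is n3—n8 (2); add n8.
Step 3: cheapest edge leaving the tree is n5—n8 (3); add n5.
Step 4: cheapest edge leaving the tree is n5—n6 (2); add n6.
Step 5: cheapest edge leaving the tree is n2—n5 (3); add n2.
Step 6: cheapest edge leaving the tree is n3—n9 (5); add n9.
MST edges: n1—n3, n3—n8, n5—n8, n5—n6, n2—n5, n3—n9; total weight 1+2+3+2+3+5 = 16.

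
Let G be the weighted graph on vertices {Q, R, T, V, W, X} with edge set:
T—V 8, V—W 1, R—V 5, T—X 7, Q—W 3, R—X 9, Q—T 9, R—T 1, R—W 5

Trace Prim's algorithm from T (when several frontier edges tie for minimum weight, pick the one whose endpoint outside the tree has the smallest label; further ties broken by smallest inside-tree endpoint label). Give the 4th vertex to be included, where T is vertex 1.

W

Grow the tree from T using Prim:
Step 1: cheapest edge leaving the tree is R—T (1); add R.
Step 2: cheapest edge leaving the tree is R—V (5); add V.
Step 3: cheapest edge leaving the tree is V—W (1); add W.
Step 4: cheapest edge leaving the tree is Q—W (3); add Q.
Step 5: cheapest edge leaving the tree is T—X (7); add X.
Vertex order: T, R, V, W, Q, X. The 4th vertex is W.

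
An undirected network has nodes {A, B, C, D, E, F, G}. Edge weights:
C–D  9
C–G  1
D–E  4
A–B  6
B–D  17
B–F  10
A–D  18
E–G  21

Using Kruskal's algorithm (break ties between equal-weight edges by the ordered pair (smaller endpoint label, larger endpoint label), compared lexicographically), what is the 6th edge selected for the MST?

B-D

Sort edges by weight, then run Kruskal:
C–G (1): add. Components now {A} {B} {C,G} {D} {E} {F}
D–E (4): add. Components now {A} {B} {C,G} {D,E} {F}
A–B (6): add. Components now {A,B} {C,G} {D,E} {F}
C–D (9): add. Components now {A,B} {C,D,E,G} {F}
B–F (10): add. Components now {A,B,F} {C,D,E,G}
B–D (17): add. Components now {A,B,C,D,E,F,G}
The 6th edge added is B–D.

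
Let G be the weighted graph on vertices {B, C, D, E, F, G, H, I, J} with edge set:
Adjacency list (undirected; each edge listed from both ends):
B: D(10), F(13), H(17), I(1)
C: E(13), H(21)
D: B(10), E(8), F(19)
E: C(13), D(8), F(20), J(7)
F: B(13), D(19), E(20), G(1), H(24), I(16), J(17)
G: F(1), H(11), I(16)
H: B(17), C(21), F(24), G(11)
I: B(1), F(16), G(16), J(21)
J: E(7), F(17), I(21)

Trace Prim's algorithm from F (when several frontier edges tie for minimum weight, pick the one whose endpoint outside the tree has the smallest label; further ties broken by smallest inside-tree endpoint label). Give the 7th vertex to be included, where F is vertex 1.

Prim, starting at F.
Step 1: cheapest edge leaving the tree is F–G (1); add G.
Step 2: cheapest edge leaving the tree is G–H (11); add H.
Step 3: cheapest edge leaving the tree is B–F (13); add B.
Step 4: cheapest edge leaving the tree is B–I (1); add I.
Step 5: cheapest edge leaving the tree is B–D (10); add D.
Step 6: cheapest edge leaving the tree is D–E (8); add E.
Step 7: cheapest edge leaving the tree is E–J (7); add J.
Step 8: cheapest edge leaving the tree is C–E (13); add C.
Vertex order: F, G, H, B, I, D, E, J, C. The 7th vertex is E.

E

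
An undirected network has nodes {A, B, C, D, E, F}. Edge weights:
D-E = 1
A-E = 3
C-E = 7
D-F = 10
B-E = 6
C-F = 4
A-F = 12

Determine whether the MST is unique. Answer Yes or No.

Yes

Kruskal: consider edges lightest-first.
D-E (1): add. Components now {A} {B} {C} {D,E} {F}
A-E (3): add. Components now {A,D,E} {B} {C} {F}
C-F (4): add. Components now {A,D,E} {B} {C,F}
B-E (6): add. Components now {A,B,D,E} {C,F}
C-E (7): add. Components now {A,B,C,D,E,F}
Every non-tree edge has weight strictly greater than the heaviest edge on the tree path between its endpoints, so the MST is unique.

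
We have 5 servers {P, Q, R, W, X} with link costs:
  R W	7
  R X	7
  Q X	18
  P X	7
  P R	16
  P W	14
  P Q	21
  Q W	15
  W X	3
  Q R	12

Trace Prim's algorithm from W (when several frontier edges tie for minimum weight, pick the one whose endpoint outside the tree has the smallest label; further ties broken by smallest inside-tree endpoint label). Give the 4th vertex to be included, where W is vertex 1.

R

Grow the tree from W using Prim:
Step 1: frontier [W X 3, R W 7, P W 14, Q W 15] → take W X (3); add X.
Step 2: frontier [R W 7, P W 14, Q W 15, P X 7, R X 7, Q X 18] → take P X (7); add P.
Step 3: frontier [P R 16, P Q 21, R W 7, Q W 15, R X 7, Q X 18] → take R W (7); add R.
Step 4: frontier [P Q 21, Q R 12, Q W 15, Q X 18] → take Q R (12); add Q.
Vertex order: W, X, P, R, Q. The 4th vertex is R.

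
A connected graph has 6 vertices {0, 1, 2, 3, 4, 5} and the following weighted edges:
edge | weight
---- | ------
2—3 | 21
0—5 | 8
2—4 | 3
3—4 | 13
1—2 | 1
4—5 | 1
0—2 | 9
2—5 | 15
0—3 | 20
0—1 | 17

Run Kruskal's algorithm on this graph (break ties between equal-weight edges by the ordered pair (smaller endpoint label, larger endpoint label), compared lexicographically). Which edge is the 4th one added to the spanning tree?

0-5

Sort edges by weight, then run Kruskal:
1—2 (1): add. Components now {0} {1,2} {3} {4} {5}
4—5 (1): add. Components now {0} {1,2} {3} {4,5}
2—4 (3): add. Components now {0} {1,2,4,5} {3}
0—5 (8): add. Components now {0,1,2,4,5} {3}
0—2 (9): skip — 0 and 2 already connected.
3—4 (13): add. Components now {0,1,2,3,4,5}
The 4th edge added is 0—5.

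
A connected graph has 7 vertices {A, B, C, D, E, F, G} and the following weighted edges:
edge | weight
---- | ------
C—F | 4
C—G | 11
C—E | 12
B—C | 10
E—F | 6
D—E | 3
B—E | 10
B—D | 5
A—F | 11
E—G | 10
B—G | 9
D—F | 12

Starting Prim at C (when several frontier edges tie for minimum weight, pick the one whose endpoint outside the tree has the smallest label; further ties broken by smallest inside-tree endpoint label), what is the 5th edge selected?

B-G

Grow the tree from C using Prim:
Step 1: frontier [C—F 4, B—C 10, C—G 11, C—E 12] → take C—F (4); add F.
Step 2: frontier [B—C 10, C—G 11, C—E 12, E—F 6, A—F 11, D—F 12] → take E—F (6); add E.
Step 3: frontier [B—C 10, C—G 11, D—E 3, B—E 10, E—G 10, A—F 11, D—F 12] → take D—E (3); add D.
Step 4: frontier [B—C 10, C—G 11, B—D 5, B—E 10, E—G 10, A—F 11] → take B—D (5); add B.
Step 5: frontier [B—G 9, C—G 11, E—G 10, A—F 11] → take B—G (9); add G.
Step 6: frontier [A—F 11] → take A—F (11); add A.
The 5th edge added is B—G.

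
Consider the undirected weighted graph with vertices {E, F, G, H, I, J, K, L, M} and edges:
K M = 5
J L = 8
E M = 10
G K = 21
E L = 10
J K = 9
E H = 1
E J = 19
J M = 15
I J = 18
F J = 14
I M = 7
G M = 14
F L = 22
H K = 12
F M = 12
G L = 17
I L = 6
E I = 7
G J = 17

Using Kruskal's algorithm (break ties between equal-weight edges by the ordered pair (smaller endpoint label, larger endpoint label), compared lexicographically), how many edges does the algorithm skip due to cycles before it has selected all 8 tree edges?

5

Kruskal's algorithm — process edges by increasing weight (ties by edge label):
E H (1): add — endpoints in different components.
K M (5): add — endpoints in different components.
I L (6): add — endpoints in different components.
E I (7): add — endpoints in different components.
I M (7): add — endpoints in different components.
J L (8): add — endpoints in different components.
J K (9): skip — J and K already connected.
E L (10): skip — E and L already connected.
E M (10): skip — E and M already connected.
F M (12): add — endpoints in different components.
H K (12): skip — H and K already connected.
F J (14): skip — F and J already connected.
G M (14): add — endpoints in different components.
Edges rejected before the tree was complete: 5.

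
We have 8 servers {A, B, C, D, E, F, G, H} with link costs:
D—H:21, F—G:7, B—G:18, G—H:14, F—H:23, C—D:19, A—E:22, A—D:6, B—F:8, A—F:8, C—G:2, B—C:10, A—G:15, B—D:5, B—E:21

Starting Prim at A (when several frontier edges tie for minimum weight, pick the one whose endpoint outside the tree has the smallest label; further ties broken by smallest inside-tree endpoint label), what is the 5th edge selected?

Prim's algorithm from A:
Step 1: cheapest edge leaving the tree is A—D (6); add D.
Step 2: cheapest edge leaving the tree is B—D (5); add B.
Step 3: cheapest edge leaving the tree is A—F (8); add F.
Step 4: cheapest edge leaving the tree is F—G (7); add G.
Step 5: cheapest edge leaving the tree is C—G (2); add C.
Step 6: cheapest edge leaving the tree is G—H (14); add H.
Step 7: cheapest edge leaving the tree is B—E (21); add E.
The 5th edge added is C—G.

C-G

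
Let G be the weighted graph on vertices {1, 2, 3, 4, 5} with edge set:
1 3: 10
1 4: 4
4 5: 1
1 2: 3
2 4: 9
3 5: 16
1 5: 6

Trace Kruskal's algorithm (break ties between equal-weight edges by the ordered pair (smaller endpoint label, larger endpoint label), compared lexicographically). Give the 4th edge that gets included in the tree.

1-3

Kruskal: consider edges lightest-first.
4 5 (1): add — endpoints in different components.
1 2 (3): add — endpoints in different components.
1 4 (4): add — endpoints in different components.
1 5 (6): skip — 1 and 5 already connected.
2 4 (9): skip — 2 and 4 already connected.
1 3 (10): add — endpoints in different components.
The 4th edge added is 1 3.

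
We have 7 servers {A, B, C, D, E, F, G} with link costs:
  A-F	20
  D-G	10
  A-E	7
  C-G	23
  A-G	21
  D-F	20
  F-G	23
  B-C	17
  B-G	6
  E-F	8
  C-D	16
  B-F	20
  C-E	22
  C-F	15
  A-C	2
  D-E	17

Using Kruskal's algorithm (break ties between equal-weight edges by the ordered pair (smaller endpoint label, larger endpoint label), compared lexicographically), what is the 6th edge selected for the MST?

C-D

Kruskal: consider edges lightest-first.
A-C (2): add — endpoints in different components.
B-G (6): add — endpoints in different components.
A-E (7): add — endpoints in different components.
E-F (8): add — endpoints in different components.
D-G (10): add — endpoints in different components.
C-F (15): skip — C and F already connected.
C-D (16): add — endpoints in different components.
The 6th edge added is C-D.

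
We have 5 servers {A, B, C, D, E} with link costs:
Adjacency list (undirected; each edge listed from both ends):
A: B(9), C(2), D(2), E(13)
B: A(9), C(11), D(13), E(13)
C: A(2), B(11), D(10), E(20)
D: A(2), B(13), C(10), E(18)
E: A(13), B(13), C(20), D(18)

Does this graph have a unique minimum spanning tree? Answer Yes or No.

Sort edges by weight, then run Kruskal:
A-C (2): add. Components now {A,C} {B} {D} {E}
A-D (2): add. Components now {A,C,D} {B} {E}
A-B (9): add. Components now {A,B,C,D} {E}
C-D (10): skip — C and D already connected.
B-C (11): skip — B and C already connected.
A-E (13): add. Components now {A,B,C,D,E}
Non-tree edge B-E has weight 13, equal to the heaviest edge on its tree cycle — swapping gives another MST of the same weight. Not unique.

No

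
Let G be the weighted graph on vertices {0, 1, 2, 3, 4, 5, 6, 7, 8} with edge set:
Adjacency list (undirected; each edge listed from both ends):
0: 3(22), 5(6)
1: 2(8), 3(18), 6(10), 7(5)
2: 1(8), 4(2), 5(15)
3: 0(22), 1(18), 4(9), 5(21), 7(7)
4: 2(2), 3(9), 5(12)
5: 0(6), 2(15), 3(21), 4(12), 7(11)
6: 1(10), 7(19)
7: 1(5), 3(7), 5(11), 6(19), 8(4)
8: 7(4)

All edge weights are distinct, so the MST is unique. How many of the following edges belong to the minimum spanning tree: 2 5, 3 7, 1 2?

2

Sort edges by weight, then run Kruskal:
2 4 (2): add — endpoints in different components.
7 8 (4): add — endpoints in different components.
1 7 (5): add — endpoints in different components.
0 5 (6): add — endpoints in different components.
3 7 (7): add — endpoints in different components.
1 2 (8): add — endpoints in different components.
3 4 (9): skip — 3 and 4 already connected.
1 6 (10): add — endpoints in different components.
5 7 (11): add — endpoints in different components.
MST edge set: {2 4, 7 8, 1 7, 0 5, 3 7, 1 2, 1 6, 5 7}.
Of the listed edges, {3 7, 1 2} are in the MST → 2.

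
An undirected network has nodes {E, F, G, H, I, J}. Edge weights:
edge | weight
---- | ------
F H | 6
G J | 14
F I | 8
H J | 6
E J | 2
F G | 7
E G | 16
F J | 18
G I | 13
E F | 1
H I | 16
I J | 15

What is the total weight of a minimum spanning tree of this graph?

24

Prim, starting at H.
Step 1: frontier [F H 6, H J 6, H I 16] → take F H (6); add F.
Step 2: frontier [E F 1, F G 7, F I 8, F J 18, H J 6, H I 16] → take E F (1); add E.
Step 3: frontier [E J 2, E G 16, F G 7, F I 8, F J 18, H J 6, H I 16] → take E J (2); add J.
Step 4: frontier [E G 16, F G 7, F I 8, H I 16, G J 14, I J 15] → take F G (7); add G.
Step 5: frontier [F I 8, G I 13, H I 16, I J 15] → take F I (8); add I.
MST edges: F H, E F, E J, F G, F I; total weight 6+1+2+7+8 = 24.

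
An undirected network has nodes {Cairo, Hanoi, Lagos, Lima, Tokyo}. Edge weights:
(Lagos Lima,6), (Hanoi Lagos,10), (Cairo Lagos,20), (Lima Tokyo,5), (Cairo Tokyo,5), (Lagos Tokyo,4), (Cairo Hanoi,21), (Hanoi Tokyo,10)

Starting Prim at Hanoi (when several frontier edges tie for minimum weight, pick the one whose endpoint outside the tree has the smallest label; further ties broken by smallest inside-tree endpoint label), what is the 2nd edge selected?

Lagos-Tokyo

Prim, starting at Hanoi.
Step 1: cheapest edge leaving the tree is Hanoi Lagos (10); add Lagos.
Step 2: cheapest edge leaving the tree is Lagos Tokyo (4); add Tokyo.
Step 3: cheapest edge leaving the tree is Cairo Tokyo (5); add Cairo.
Step 4: cheapest edge leaving the tree is Lima Tokyo (5); add Lima.
The 2nd edge added is Lagos Tokyo.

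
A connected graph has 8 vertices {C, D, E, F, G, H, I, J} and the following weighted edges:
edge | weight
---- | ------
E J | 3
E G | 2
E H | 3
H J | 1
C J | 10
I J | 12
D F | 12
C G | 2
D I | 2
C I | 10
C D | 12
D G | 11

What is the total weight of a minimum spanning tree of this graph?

32

Prim's algorithm from I:
Step 1: frontier [D I 2, C I 10, I J 12] → take D I (2); add D.
Step 2: frontier [D G 11, C D 12, D F 12, C I 10, I J 12] → take C I (10); add C.
Step 3: frontier [C G 2, C J 10, D G 11, D F 12, I J 12] → take C G (2); add G.
Step 4: frontier [C J 10, D F 12, E G 2, I J 12] → take E G (2); add E.
Step 5: frontier [C J 10, D F 12, E H 3, E J 3, I J 12] → take E H (3); add H.
Step 6: frontier [C J 10, D F 12, E J 3, H J 1, I J 12] → take H J (1); add J.
Step 7: frontier [D F 12] → take D F (12); add F.
MST edges: D I, C I, C G, E G, E H, H J, D F; total weight 2+10+2+2+3+1+12 = 32.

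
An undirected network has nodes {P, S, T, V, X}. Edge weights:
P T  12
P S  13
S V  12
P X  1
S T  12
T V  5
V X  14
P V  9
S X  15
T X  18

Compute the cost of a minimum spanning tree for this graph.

27

Sort edges by weight, then run Kruskal:
P X (1): add. Components now {T} {P,X} {S} {V}
T V (5): add. Components now {T,V} {P,X} {S}
P V (9): add. Components now {P,T,V,X} {S}
P T (12): skip — T and P already connected.
S T (12): add. Components now {P,S,T,V,X}
MST edges: P X, T V, P V, S T; total weight 1+5+9+12 = 27.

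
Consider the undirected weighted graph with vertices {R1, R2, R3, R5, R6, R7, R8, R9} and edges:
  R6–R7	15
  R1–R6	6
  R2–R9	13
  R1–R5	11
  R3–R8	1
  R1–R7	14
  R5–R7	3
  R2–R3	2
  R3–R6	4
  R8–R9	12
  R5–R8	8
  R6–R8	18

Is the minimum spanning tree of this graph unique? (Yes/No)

Yes

Kruskal's algorithm — process edges by increasing weight (ties by edge label):
R3–R8 (1): add — endpoints in different components.
R2–R3 (2): add — endpoints in different components.
R5–R7 (3): add — endpoints in different components.
R3–R6 (4): add — endpoints in different components.
R1–R6 (6): add — endpoints in different components.
R5–R8 (8): add — endpoints in different components.
R1–R5 (11): skip — R1 and R5 already connected.
R8–R9 (12): add — endpoints in different components.
Every non-tree edge has weight strictly greater than the heaviest edge on the tree path between its endpoints, so the MST is unique.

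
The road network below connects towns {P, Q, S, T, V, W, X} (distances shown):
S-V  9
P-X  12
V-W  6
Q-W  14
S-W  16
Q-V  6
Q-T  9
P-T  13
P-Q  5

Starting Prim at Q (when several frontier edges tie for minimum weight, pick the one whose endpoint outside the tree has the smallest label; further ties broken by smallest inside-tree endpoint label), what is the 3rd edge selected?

Prim's algorithm from Q:
Step 1: cheapest edge leaving the tree is P-Q (5); add P.
Step 2: cheapest edge leaving the tree is Q-V (6); add V.
Step 3: cheapest edge leaving the tree is V-W (6); add W.
Step 4: cheapest edge leaving the tree is S-V (9); add S.
Step 5: cheapest edge leaving the tree is Q-T (9); add T.
Step 6: cheapest edge leaving the tree is P-X (12); add X.
The 3rd edge added is V-W.

V-W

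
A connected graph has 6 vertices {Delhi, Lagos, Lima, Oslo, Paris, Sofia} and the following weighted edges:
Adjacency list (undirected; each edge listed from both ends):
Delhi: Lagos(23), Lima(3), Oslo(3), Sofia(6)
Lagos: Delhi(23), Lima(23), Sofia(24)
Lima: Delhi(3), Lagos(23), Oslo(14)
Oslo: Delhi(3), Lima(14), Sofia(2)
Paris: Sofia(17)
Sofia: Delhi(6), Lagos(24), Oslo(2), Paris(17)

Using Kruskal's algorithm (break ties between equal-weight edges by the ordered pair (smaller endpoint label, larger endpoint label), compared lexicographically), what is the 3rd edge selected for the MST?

Delhi-Oslo

Sort edges by weight, then run Kruskal:
Oslo-Sofia (2): add — endpoints in different components.
Delhi-Lima (3): add — endpoints in different components.
Delhi-Oslo (3): add — endpoints in different components.
Delhi-Sofia (6): skip — Delhi and Sofia already connected.
Lima-Oslo (14): skip — Oslo and Lima already connected.
Paris-Sofia (17): add — endpoints in different components.
Delhi-Lagos (23): add — endpoints in different components.
The 3rd edge added is Delhi-Oslo.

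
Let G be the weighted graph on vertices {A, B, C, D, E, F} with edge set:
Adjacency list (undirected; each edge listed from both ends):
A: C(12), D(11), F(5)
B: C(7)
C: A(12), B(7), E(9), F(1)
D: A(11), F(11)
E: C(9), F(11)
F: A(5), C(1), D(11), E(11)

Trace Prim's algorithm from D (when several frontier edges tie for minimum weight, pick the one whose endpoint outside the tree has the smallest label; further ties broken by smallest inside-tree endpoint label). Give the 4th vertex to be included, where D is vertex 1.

C

Prim, starting at D.
Step 1: cheapest edge leaving the tree is A-D (11); add A.
Step 2: cheapest edge leaving the tree is A-F (5); add F.
Step 3: cheapest edge leaving the tree is C-F (1); add C.
Step 4: cheapest edge leaving the tree is B-C (7); add B.
Step 5: cheapest edge leaving the tree is C-E (9); add E.
Vertex order: D, A, F, C, B, E. The 4th vertex is C.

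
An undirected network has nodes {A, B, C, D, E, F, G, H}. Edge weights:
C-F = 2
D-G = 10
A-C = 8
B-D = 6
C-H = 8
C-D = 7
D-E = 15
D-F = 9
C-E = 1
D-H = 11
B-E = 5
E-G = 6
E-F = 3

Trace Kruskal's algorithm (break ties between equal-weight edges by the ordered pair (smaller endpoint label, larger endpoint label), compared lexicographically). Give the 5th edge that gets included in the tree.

E-G

Kruskal: consider edges lightest-first.
C-E (1): add — endpoints in different components.
C-F (2): add — endpoints in different components.
E-F (3): skip — E and F already connected.
B-E (5): add — endpoints in different components.
B-D (6): add — endpoints in different components.
E-G (6): add — endpoints in different components.
C-D (7): skip — C and D already connected.
A-C (8): add — endpoints in different components.
C-H (8): add — endpoints in different components.
The 5th edge added is E-G.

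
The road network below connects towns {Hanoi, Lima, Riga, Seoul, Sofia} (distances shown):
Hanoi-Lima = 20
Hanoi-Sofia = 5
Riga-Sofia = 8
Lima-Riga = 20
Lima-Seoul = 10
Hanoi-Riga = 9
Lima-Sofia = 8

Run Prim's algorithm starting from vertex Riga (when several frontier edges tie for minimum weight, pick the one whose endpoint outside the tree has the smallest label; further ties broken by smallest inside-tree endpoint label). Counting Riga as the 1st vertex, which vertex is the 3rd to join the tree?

Grow the tree from Riga using Prim:
Step 1: frontier [Riga-Sofia 8, Hanoi-Riga 9, Lima-Riga 20] → take Riga-Sofia (8); add Sofia.
Step 2: frontier [Hanoi-Riga 9, Lima-Riga 20, Hanoi-Sofia 5, Lima-Sofia 8] → take Hanoi-Sofia (5); add Hanoi.
Step 3: frontier [Hanoi-Lima 20, Lima-Riga 20, Lima-Sofia 8] → take Lima-Sofia (8); add Lima.
Step 4: frontier [Lima-Seoul 10] → take Lima-Seoul (10); add Seoul.
Vertex order: Riga, Sofia, Hanoi, Lima, Seoul. The 3rd vertex is Hanoi.

Hanoi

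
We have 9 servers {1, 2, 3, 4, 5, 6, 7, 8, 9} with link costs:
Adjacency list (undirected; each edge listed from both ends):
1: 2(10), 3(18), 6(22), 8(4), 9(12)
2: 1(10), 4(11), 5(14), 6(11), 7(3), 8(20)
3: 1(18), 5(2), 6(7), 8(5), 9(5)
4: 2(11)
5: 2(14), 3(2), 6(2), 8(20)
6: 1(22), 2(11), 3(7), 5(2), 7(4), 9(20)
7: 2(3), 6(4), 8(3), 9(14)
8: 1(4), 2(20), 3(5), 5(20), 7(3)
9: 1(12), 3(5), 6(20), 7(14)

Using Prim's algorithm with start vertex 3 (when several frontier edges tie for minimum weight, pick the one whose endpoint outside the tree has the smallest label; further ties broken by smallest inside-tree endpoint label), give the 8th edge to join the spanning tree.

Prim's algorithm from 3:
Step 1: cheapest edge leaving the tree is 3-5 (2); add 5.
Step 2: cheapest edge leaving the tree is 5-6 (2); add 6.
Step 3: cheapest edge leaving the tree is 6-7 (4); add 7.
Step 4: cheapest edge leaving the tree is 2-7 (3); add 2.
Step 5: cheapest edge leaving the tree is 7-8 (3); add 8.
Step 6: cheapest edge leaving the tree is 1-8 (4); add 1.
Step 7: cheapest edge leaving the tree is 3-9 (5); add 9.
Step 8: cheapest edge leaving the tree is 2-4 (11); add 4.
The 8th edge added is 2-4.

2-4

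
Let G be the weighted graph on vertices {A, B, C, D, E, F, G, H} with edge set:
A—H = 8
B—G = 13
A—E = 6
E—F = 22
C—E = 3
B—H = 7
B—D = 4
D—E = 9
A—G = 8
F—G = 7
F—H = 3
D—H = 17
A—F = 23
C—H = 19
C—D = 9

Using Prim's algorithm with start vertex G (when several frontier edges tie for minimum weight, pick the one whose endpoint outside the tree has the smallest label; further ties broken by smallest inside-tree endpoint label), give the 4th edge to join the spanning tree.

B-D

Prim, starting at G.
Step 1: cheapest edge leaving the tree is F—G (7); add F.
Step 2: cheapest edge leaving the tree is F—H (3); add H.
Step 3: cheapest edge leaving the tree is B—H (7); add B.
Step 4: cheapest edge leaving the tree is B—D (4); add D.
Step 5: cheapest edge leaving the tree is A—G (8); add A.
Step 6: cheapest edge leaving the tree is A—E (6); add E.
Step 7: cheapest edge leaving the tree is C—E (3); add C.
The 4th edge added is B—D.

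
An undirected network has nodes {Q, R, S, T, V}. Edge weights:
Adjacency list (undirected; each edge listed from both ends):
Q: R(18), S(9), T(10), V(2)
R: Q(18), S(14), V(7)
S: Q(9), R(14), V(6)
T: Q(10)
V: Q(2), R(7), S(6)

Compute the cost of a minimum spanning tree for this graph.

25

Sort edges by weight, then run Kruskal:
Q–V (2): add. Components now {S} {R} {T} {Q,V}
S–V (6): add. Components now {Q,S,V} {R} {T}
R–V (7): add. Components now {Q,R,S,V} {T}
Q–S (9): skip — S and Q already connected.
Q–T (10): add. Components now {Q,R,S,T,V}
MST edges: Q–V, S–V, R–V, Q–T; total weight 2+6+7+10 = 25.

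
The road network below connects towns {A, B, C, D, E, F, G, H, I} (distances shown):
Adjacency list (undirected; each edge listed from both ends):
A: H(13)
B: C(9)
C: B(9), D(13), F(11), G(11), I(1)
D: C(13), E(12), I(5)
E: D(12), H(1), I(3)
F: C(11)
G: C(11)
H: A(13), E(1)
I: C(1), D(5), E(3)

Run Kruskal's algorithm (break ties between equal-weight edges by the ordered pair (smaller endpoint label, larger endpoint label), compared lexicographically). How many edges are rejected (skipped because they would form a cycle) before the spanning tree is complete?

1

Kruskal: consider edges lightest-first.
C-I (1): add — endpoints in different components.
E-H (1): add — endpoints in different components.
E-I (3): add — endpoints in different components.
D-I (5): add — endpoints in different components.
B-C (9): add — endpoints in different components.
C-F (11): add — endpoints in different components.
C-G (11): add — endpoints in different components.
D-E (12): skip — D and E already connected.
A-H (13): add — endpoints in different components.
Edges rejected before the tree was complete: 1.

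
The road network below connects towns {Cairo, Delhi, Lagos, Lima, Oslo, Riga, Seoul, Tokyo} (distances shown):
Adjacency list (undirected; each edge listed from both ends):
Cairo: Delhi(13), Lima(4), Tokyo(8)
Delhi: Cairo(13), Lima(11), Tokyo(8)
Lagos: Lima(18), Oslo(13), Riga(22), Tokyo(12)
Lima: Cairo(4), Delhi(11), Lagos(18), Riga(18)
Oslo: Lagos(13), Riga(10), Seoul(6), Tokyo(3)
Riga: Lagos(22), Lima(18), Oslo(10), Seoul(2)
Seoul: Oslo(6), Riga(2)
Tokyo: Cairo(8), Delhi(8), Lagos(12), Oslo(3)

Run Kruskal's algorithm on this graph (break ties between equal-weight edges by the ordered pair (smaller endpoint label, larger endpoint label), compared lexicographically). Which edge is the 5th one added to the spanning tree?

Sort edges by weight, then run Kruskal:
Riga—Seoul (2): add — endpoints in different components.
Oslo—Tokyo (3): add — endpoints in different components.
Cairo—Lima (4): add — endpoints in different components.
Oslo—Seoul (6): add — endpoints in different components.
Cairo—Tokyo (8): add — endpoints in different components.
Delhi—Tokyo (8): add — endpoints in different components.
Oslo—Riga (10): skip — Oslo and Riga already connected.
Delhi—Lima (11): skip — Delhi and Lima already connected.
Lagos—Tokyo (12): add — endpoints in different components.
The 5th edge added is Cairo—Tokyo.

Cairo-Tokyo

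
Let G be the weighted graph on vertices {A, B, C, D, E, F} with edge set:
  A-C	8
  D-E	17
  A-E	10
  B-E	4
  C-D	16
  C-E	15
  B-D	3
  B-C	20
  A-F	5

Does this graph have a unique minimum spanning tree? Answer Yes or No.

Sort edges by weight, then run Kruskal:
B-D (3): add. Components now {A} {B,D} {C} {E} {F}
B-E (4): add. Components now {A} {B,D,E} {C} {F}
A-F (5): add. Components now {A,F} {B,D,E} {C}
A-C (8): add. Components now {A,C,F} {B,D,E}
A-E (10): add. Components now {A,B,C,D,E,F}
Every non-tree edge has weight strictly greater than the heaviest edge on the tree path between its endpoints, so the MST is unique.

Yes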